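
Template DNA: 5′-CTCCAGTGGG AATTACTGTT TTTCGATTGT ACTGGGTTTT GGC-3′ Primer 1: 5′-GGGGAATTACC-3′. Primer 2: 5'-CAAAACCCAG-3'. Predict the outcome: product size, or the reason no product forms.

Primer 1 (GGGGAATTACC) does not match the top strand, and its reverse complement GGTAATTCCCC does not match either.
With no annealing site for primer 1, no amplification occurs.

No product — primer 1 has no binding site in the template.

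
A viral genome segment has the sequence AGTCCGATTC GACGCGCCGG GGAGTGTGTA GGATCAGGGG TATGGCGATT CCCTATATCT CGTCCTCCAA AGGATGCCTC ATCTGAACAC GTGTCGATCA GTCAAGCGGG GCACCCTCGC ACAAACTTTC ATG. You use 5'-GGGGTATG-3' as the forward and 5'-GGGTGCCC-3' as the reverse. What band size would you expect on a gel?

The forward primer matches the template at positions 37–44.
The reverse primer's reverse complement is GGGCACCC, which matches the template at positions 109–116.
The product runs from position 37 to position 116, so its length is 116 − 37 + 1 = 80 bp.

80 bp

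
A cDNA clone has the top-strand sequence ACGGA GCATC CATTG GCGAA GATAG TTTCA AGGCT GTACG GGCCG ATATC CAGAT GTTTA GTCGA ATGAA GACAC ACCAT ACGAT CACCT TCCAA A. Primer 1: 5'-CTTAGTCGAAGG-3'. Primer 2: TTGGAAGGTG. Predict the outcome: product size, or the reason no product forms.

No product — primer 1 has no binding site in the template.

Primer 1 (CTTAGTCGAAGG) does not match the top strand, and its reverse complement CCTTCGACTAAG does not match either.
With no annealing site for primer 1, no amplification occurs.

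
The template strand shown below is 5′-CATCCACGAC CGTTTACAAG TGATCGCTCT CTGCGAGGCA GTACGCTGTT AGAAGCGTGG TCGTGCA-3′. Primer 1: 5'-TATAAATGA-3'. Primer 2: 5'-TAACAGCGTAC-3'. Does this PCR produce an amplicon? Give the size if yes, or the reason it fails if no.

No product — primer 1 has no binding site in the template.

Primer 1 (TATAAATGA) does not match the top strand, and its reverse complement TCATTTATA does not match either.
With no annealing site for primer 1, no amplification occurs.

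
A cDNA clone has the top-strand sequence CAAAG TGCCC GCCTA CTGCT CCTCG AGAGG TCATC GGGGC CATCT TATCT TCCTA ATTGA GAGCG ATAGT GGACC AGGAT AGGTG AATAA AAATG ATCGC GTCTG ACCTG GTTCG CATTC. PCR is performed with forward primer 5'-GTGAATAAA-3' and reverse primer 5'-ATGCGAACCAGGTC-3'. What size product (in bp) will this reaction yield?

Forward primer GTGAATAAA is found on the top strand at positions 83–91.
The reverse primer's reverse complement is GACCTGGTTCGCAT, which matches the template at positions 105–118.
The product runs from position 83 to position 118, so its length is 118 − 83 + 1 = 36 bp.

36 bp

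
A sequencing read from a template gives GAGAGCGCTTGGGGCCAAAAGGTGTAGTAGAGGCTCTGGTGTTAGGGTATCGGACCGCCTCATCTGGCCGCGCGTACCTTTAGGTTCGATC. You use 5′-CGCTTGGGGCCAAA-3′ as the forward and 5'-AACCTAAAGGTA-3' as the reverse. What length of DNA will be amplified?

81 bp

Scanning the template, CGCTTGGGGCCAAA occurs at positions 6–19; this primer anneals to the bottom strand there with its 3' end pointing downstream.
Taking the reverse complement of AACCTAAAGGTA gives TACCTTTAGGTT, found at positions 75–86 on the template; the primer anneals here to the top strand with its 3' end pointing upstream.
The product runs from position 6 to position 86, so its length is 86 − 6 + 1 = 81 bp.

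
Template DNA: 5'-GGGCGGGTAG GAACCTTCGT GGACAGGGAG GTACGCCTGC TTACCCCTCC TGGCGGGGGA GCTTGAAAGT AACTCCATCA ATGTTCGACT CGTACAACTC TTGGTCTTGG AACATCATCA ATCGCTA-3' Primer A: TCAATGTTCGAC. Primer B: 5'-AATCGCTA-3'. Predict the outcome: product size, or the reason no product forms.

No product — both primers anneal to the same strand and extend in the same direction.

Primer A (TCAATGTTCGAC) matches the top strand at positions 78–89 (3' end points downstream).
Primer B (AATCGCTA) also matches the top strand directly, at positions 120–127 — its reverse complement TAGCGATT is not present.
Both primers anneal to the bottom strand with 3' ends pointing the same way, so neither can prime synthesis back toward the other.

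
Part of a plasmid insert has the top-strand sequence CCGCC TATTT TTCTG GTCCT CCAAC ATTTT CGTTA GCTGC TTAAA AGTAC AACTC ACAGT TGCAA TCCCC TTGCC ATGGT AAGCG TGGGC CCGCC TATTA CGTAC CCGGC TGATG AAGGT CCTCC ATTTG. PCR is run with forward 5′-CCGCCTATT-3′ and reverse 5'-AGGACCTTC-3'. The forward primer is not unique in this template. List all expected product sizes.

123 bp, 33 bp

The forward primer CCGCCTATT matches the top strand at positions 1–9, 91–99.
The reverse primer's reverse complement is GAAGGTCCT, matching at positions 115–123.
Each forward site pairs with the reverse site to give a product ending at position 123: sizes 123, 33 bp.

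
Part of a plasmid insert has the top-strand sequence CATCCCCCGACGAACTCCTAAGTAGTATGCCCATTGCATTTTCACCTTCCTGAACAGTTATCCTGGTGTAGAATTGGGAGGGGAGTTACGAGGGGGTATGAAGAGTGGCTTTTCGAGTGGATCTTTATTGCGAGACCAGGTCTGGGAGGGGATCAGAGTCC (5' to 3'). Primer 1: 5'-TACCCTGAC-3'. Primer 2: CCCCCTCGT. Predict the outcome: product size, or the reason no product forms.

Primer 1 (TACCCTGAC) does not match the top strand, and its reverse complement GTCAGGGTA does not match either.
With no annealing site for primer 1, no amplification occurs.

No product — primer 1 has no binding site in the template.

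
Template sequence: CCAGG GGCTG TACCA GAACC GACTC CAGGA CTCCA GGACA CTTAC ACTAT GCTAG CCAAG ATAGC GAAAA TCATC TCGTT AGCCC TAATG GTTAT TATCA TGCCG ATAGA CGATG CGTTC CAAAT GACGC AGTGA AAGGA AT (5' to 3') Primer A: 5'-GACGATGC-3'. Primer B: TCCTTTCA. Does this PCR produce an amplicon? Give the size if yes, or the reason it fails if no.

Primer A (GACGATGC) matches the top strand at positions 109–116; it acts as a forward primer.
Primer B's reverse complement is TGAAAGGA, matching the top strand at positions 133–140; it acts as a reverse primer.
The 3' ends face each other across positions 109–140, giving a 32 bp product.

Yes — a 32 bp product.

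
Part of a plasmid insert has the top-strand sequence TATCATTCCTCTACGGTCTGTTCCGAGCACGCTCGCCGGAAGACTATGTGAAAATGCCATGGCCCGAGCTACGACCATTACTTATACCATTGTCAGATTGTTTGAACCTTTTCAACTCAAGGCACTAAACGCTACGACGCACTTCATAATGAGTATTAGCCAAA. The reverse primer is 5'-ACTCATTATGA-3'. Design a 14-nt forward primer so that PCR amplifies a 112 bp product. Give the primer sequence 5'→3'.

The reverse primer's reverse complement TCATAATGAGT matches the template at positions 144–154, so the product ends at position 154.
A 112 bp product then starts at position 154 − 112 + 1 = 43.
The forward primer is identical to the top strand there: ACTATGTGAAAATG.

5'-ACTATGTGAAAATG-3'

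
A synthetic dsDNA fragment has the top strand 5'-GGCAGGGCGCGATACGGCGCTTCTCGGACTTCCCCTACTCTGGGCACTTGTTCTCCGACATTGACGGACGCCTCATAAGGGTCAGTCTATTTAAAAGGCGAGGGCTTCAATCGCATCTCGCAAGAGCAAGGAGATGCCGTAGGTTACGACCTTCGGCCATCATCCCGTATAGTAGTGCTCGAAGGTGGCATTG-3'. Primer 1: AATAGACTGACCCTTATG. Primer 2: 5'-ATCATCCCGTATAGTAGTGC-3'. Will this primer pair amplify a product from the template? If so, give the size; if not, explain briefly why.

Primer 1 (AATAGACTGACCCTTATG) has reverse complement CATAAGGGTCAGTCTATT, which matches the top strand at positions 74–91; primer 1 anneals to the top strand there with its 3' end pointing upstream toward position 74.
Primer 2 (ATCATCCCGTATAGTAGTGC) matches the top strand directly at positions 159–178; it anneals to the bottom strand with its 3' end pointing downstream toward position 178.
The 3' ends diverge (primer 1 extends toward position 1, primer 2 toward position 193), so the primers never converge on a shared product.

No product — the primers' 3' ends point away from each other.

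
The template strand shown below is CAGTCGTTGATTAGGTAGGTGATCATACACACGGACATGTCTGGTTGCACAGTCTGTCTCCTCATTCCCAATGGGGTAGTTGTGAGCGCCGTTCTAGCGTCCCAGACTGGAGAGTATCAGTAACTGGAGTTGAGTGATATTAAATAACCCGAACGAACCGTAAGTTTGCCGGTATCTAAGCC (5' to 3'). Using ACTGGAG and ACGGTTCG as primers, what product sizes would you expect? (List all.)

56 bp, 39 bp

The forward primer ACTGGAG matches the top strand at positions 106–112, 123–129.
The reverse primer's reverse complement is CGAACCGT, matching at positions 154–161.
Each forward site pairs with the reverse site to give a product ending at position 161: sizes 56, 39 bp.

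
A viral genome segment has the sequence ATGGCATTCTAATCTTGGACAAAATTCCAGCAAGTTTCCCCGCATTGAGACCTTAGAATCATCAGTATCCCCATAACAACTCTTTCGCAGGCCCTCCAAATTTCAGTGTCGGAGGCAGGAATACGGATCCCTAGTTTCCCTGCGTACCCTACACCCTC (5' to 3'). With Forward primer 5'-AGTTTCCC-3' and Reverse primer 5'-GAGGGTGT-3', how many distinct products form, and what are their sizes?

Two products: 126 bp, 26 bp

The forward primer AGTTTCCC matches the top strand at positions 33–40, 133–140.
The reverse primer's reverse complement is ACACCCTC, matching at positions 151–158.
Each forward site pairs with the reverse site to give a product ending at position 158: sizes 126, 26 bp.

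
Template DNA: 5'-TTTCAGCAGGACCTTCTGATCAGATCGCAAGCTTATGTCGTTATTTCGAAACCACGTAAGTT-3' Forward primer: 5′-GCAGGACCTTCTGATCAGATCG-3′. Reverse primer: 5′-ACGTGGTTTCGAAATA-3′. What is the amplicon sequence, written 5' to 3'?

5'-GCAGGACCTTCTGATCAGATCGCAAGCTTATGTCGTTATTTCGAAACCACGT-3'

The forward primer matches the template at positions 6–27.
Reverse complement of the reverse primer: TATTTCGAAACCACGT. This occurs on the top strand at positions 42–57.
The product is the template from position 6 through 57 (52 bp).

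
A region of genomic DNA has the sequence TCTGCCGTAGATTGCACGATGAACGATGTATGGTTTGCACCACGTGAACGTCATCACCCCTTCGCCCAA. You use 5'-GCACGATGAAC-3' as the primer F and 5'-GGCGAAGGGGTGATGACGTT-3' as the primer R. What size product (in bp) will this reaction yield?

53 bp

The forward primer matches the template at positions 14–24.
The reverse primer's reverse complement is AACGTCATCACCCCTTCGCC, which matches the template at positions 47–66.
Amplicon spans positions 14–66: 53 bp.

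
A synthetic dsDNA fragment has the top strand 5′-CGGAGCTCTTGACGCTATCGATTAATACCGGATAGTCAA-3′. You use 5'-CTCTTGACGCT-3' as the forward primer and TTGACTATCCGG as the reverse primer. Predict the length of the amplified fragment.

Forward primer CTCTTGACGCT is found on the top strand at positions 6–16.
The reverse primer's reverse complement is CCGGATAGTCAA, which matches the template at positions 28–39.
Product length = (reverse-primer end) − (forward-primer start) + 1 = 39 − 6 + 1 = 34 bp.

34 bp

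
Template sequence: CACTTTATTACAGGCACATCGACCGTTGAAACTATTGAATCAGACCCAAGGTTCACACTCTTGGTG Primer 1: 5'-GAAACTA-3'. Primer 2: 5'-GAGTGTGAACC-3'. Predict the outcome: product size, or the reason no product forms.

Primer 1 (GAAACTA) matches the top strand at positions 28–34; it acts as a forward primer.
Primer 2's reverse complement is GGTTCACACTC, matching the top strand at positions 50–60; it acts as a reverse primer.
The 3' ends face each other across positions 28–60, giving a 33 bp product.

Yes — a 33 bp product.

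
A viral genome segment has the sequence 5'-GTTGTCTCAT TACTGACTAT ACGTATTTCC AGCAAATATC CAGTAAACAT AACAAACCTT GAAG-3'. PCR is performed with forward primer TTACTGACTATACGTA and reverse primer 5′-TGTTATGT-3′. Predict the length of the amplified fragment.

The forward primer matches the template at positions 10–25.
Reverse complement of the reverse primer: ACATAACA. This occurs on the top strand at positions 47–54.
Product length = (reverse-primer end) − (forward-primer start) + 1 = 54 − 10 + 1 = 45 bp.

45 bp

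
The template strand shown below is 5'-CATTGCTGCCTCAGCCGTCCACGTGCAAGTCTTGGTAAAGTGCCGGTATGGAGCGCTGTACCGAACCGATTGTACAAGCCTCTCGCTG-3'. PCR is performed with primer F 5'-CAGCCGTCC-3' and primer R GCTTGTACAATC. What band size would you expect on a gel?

68 bp

Scanning the template, CAGCCGTCC occurs at positions 12–20; this primer anneals to the bottom strand there with its 3' end pointing downstream.
The reverse primer's reverse complement is GATTGTACAAGC, which matches the template at positions 68–79.
Product length = (reverse-primer end) − (forward-primer start) + 1 = 79 − 12 + 1 = 68 bp.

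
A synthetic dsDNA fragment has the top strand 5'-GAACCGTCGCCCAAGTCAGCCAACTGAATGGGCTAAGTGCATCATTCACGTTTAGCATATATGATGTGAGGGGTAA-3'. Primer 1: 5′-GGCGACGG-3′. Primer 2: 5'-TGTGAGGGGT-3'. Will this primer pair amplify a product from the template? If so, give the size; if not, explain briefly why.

Primer 1 (GGCGACGG) has reverse complement CCGTCGCC, which matches the top strand at positions 4–11; primer 1 anneals to the top strand there with its 3' end pointing upstream toward position 4.
Primer 2 (TGTGAGGGGT) matches the top strand directly at positions 65–74; it anneals to the bottom strand with its 3' end pointing downstream toward position 74.
The 3' ends diverge (primer 1 extends toward position 1, primer 2 toward position 76), so the primers never converge on a shared product.

No product — the primers' 3' ends point away from each other.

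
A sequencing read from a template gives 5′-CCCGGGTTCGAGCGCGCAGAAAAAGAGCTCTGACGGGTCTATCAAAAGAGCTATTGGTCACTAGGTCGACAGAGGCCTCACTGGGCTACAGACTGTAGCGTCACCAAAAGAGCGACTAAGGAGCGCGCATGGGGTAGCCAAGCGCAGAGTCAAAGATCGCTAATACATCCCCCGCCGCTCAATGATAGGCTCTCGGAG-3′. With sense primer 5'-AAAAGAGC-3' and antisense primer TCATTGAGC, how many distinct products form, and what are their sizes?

The forward primer AAAAGAGC matches the top strand at positions 21–28, 44–51, 106–113.
The reverse primer's reverse complement is GCTCAATGA, matching at positions 177–185.
Each forward site pairs with the reverse site to give a product ending at position 185: sizes 165, 142, 80 bp.

Three products: 165 bp, 142 bp, 80 bp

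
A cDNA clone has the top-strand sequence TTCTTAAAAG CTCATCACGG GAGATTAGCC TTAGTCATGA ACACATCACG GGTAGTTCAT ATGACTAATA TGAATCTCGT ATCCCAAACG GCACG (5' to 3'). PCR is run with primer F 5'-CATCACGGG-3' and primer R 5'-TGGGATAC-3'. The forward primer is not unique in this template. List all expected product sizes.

The forward primer CATCACGGG matches the top strand at positions 13–21, 44–52.
The reverse primer's reverse complement is GTATCCCA, matching at positions 79–86.
Each forward site pairs with the reverse site to give a product ending at position 86: sizes 74, 43 bp.

74 bp, 43 bp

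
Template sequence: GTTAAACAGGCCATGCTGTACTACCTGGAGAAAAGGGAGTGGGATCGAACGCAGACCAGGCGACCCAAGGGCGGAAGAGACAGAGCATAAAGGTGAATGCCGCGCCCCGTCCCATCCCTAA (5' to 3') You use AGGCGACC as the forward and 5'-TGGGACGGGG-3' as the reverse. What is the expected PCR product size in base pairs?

Scanning the template, AGGCGACC occurs at positions 58–65; this primer anneals to the bottom strand there with its 3' end pointing downstream.
Taking the reverse complement of TGGGACGGGG gives CCCCGTCCCA, found at positions 105–114 on the template; the primer anneals here to the top strand with its 3' end pointing upstream.
Product length = (reverse-primer end) − (forward-primer start) + 1 = 114 − 58 + 1 = 57 bp.

57 bp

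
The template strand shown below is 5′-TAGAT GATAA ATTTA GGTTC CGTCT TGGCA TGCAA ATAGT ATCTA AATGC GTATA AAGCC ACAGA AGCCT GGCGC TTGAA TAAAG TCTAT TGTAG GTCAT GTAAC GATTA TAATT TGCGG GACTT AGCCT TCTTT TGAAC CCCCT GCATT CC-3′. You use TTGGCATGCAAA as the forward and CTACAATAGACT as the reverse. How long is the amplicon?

The forward primer matches the template at positions 25–36.
Taking the reverse complement of CTACAATAGACT gives AGTCTATTGTAG, found at positions 84–95 on the template; the primer anneals here to the top strand with its 3' end pointing upstream.
Amplicon spans positions 25–95: 71 bp.

71 bp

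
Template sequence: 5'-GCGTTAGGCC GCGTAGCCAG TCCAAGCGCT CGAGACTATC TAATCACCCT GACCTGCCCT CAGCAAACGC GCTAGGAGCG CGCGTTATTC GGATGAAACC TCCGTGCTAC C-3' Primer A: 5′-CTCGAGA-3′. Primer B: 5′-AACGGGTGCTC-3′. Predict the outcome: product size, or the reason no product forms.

No product — primer B has no binding site in the template.

Primer B (AACGGGTGCTC) does not match the top strand, and its reverse complement GAGCACCCGTT does not match either.
With no annealing site for primer B, no amplification occurs.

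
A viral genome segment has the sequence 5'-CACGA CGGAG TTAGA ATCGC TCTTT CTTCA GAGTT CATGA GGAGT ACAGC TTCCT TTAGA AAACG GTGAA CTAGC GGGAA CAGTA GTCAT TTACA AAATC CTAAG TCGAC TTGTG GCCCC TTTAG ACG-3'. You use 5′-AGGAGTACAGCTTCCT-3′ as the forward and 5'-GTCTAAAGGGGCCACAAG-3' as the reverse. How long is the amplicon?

88 bp

Scanning the template, AGGAGTACAGCTTCCT occurs at positions 40–55; this primer anneals to the bottom strand there with its 3' end pointing downstream.
The reverse primer's reverse complement is CTTGTGGCCCCTTTAGAC, which matches the template at positions 110–127.
The product runs from position 40 to position 127, so its length is 127 − 40 + 1 = 88 bp.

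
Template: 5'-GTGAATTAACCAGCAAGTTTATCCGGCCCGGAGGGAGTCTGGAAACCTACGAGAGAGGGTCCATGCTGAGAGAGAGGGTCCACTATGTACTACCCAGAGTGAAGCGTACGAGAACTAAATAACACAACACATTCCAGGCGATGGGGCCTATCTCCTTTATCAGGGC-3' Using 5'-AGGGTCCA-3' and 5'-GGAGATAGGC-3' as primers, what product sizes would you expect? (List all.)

100 bp, 81 bp

The forward primer AGGGTCCA matches the top strand at positions 56–63, 75–82.
The reverse primer's reverse complement is GCCTATCTCC, matching at positions 146–155.
Each forward site pairs with the reverse site to give a product ending at position 155: sizes 100, 81 bp.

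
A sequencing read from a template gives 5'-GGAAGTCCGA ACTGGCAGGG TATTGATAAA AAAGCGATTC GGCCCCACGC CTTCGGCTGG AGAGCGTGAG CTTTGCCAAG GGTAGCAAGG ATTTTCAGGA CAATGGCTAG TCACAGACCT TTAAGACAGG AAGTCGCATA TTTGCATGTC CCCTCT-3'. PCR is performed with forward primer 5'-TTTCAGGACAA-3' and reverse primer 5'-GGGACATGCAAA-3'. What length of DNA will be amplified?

60 bp

Forward primer TTTCAGGACAA is found on the top strand at positions 93–103.
Taking the reverse complement of GGGACATGCAAA gives TTTGCATGTCCC, found at positions 141–152 on the template; the primer anneals here to the top strand with its 3' end pointing upstream.
The product runs from position 93 to position 152, so its length is 152 − 93 + 1 = 60 bp.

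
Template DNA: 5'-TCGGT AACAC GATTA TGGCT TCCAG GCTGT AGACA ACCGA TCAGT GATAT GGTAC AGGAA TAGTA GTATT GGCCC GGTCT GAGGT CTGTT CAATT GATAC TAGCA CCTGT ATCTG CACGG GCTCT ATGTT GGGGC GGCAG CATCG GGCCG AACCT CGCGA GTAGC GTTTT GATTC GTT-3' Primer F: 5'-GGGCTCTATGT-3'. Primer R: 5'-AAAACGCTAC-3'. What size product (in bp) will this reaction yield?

52 bp

Scanning the template, GGGCTCTATGT occurs at positions 119–129; this primer anneals to the bottom strand there with its 3' end pointing downstream.
Reverse complement of the reverse primer: GTAGCGTTTT. This occurs on the top strand at positions 161–170.
Amplicon spans positions 119–170: 52 bp.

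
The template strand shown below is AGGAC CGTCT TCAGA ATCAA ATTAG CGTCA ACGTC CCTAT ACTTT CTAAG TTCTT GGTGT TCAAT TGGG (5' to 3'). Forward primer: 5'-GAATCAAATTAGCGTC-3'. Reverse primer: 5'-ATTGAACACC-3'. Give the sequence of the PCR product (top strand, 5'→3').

5'-GAATCAAATTAGCGTCAACGTCCCTATACTTTCTAAGTTCTTGGTGTTCAAT-3'

The forward primer matches the template at positions 14–29.
The reverse primer's reverse complement is GGTGTTCAAT, which matches the template at positions 56–65.
The product is the template from position 14 through 65 (52 bp).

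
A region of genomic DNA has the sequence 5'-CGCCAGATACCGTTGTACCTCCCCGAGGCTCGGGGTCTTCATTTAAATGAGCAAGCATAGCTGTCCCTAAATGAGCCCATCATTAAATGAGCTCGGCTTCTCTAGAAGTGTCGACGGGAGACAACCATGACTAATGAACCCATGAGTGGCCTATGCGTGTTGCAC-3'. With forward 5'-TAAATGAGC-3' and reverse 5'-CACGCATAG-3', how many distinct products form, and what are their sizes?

The forward primer TAAATGAGC matches the top strand at positions 44–52, 68–76, 84–92.
The reverse primer's reverse complement is CTATGCGTG, matching at positions 151–159.
Each forward site pairs with the reverse site to give a product ending at position 159: sizes 116, 92, 76 bp.

Three products: 116 bp, 92 bp, 76 bp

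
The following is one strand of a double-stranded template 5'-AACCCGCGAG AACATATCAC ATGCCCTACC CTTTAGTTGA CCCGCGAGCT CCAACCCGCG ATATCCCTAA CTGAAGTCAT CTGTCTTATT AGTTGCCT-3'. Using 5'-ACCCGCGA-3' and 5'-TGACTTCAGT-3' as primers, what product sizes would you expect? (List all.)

The forward primer ACCCGCGA matches the top strand at positions 2–9, 40–47, 54–61.
The reverse primer's reverse complement is ACTGAAGTCA, matching at positions 70–79.
Each forward site pairs with the reverse site to give a product ending at position 79: sizes 78, 40, 26 bp.

78 bp, 40 bp, 26 bp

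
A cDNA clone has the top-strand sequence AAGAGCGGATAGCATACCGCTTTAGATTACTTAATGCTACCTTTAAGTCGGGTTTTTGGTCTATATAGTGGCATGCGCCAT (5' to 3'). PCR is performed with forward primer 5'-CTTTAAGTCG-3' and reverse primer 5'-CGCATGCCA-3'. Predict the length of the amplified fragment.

Scanning the template, CTTTAAGTCG occurs at positions 41–50; this primer anneals to the bottom strand there with its 3' end pointing downstream.
Taking the reverse complement of CGCATGCCA gives TGGCATGCG, found at positions 69–77 on the template; the primer anneals here to the top strand with its 3' end pointing upstream.
Amplicon spans positions 41–77: 37 bp.

37 bp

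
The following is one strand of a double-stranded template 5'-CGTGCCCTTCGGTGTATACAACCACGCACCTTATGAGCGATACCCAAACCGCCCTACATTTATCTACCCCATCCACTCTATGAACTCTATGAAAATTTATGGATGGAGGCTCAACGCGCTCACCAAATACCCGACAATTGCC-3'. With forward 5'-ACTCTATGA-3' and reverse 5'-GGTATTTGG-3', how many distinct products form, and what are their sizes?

The forward primer ACTCTATGA matches the top strand at positions 75–83, 84–92.
The reverse primer's reverse complement is CCAAATACC, matching at positions 123–131.
Each forward site pairs with the reverse site to give a product ending at position 131: sizes 57, 48 bp.

Two products: 57 bp, 48 bp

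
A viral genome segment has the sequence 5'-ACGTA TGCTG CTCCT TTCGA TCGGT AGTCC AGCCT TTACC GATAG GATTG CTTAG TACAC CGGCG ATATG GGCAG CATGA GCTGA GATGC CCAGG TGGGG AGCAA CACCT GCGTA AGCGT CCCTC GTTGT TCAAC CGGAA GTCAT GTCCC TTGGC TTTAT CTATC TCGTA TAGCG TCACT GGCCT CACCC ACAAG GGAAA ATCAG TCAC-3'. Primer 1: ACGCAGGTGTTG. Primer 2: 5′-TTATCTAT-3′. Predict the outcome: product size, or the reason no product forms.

No product — the primers' 3' ends point away from each other.

Primer 1 (ACGCAGGTGTTG) has reverse complement CAACACCTGCGT, which matches the top strand at positions 103–114; primer 1 anneals to the top strand there with its 3' end pointing upstream toward position 103.
Primer 2 (TTATCTAT) matches the top strand directly at positions 157–164; it anneals to the bottom strand with its 3' end pointing downstream toward position 164.
The 3' ends diverge (primer 1 extends toward position 1, primer 2 toward position 209), so the primers never converge on a shared product.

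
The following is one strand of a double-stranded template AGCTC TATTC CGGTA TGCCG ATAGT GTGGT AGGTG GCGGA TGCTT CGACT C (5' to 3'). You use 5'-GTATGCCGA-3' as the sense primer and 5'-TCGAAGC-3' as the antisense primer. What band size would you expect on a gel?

Scanning the template, GTATGCCGA occurs at positions 13–21; this primer anneals to the bottom strand there with its 3' end pointing downstream.
Taking the reverse complement of TCGAAGC gives GCTTCGA, found at positions 42–48 on the template; the primer anneals here to the top strand with its 3' end pointing upstream.
Product length = (reverse-primer end) − (forward-primer start) + 1 = 48 − 13 + 1 = 36 bp.

36 bp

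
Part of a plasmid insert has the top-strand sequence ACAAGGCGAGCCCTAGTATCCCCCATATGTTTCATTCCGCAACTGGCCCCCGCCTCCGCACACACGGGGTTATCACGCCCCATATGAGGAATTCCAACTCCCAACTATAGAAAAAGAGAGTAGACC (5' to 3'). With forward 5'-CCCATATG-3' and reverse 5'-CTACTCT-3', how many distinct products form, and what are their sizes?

The forward primer CCCATATG matches the top strand at positions 22–29, 79–86.
The reverse primer's reverse complement is AGAGTAG, matching at positions 117–123.
Each forward site pairs with the reverse site to give a product ending at position 123: sizes 102, 45 bp.

Two products: 102 bp, 45 bp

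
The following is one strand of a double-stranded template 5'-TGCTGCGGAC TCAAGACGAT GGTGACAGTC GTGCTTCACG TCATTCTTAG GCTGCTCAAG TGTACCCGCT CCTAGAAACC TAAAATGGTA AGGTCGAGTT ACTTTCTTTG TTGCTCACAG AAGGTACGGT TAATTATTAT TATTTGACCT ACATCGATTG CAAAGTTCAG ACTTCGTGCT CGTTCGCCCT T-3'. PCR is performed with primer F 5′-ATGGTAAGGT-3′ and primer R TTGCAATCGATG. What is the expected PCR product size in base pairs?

79 bp

Scanning the template, ATGGTAAGGT occurs at positions 85–94; this primer anneals to the bottom strand there with its 3' end pointing downstream.
Reverse complement of the reverse primer: CATCGATTGCAA. This occurs on the top strand at positions 152–163.
Product length = (reverse-primer end) − (forward-primer start) + 1 = 163 − 85 + 1 = 79 bp.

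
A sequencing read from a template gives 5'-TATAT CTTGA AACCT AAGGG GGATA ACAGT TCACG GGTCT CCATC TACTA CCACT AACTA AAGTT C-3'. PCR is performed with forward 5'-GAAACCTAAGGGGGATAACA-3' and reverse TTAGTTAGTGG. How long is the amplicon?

53 bp

Forward primer GAAACCTAAGGGGGATAACA is found on the top strand at positions 9–28.
The reverse primer's reverse complement is CCACTAACTAA, which matches the template at positions 51–61.
Product length = (reverse-primer end) − (forward-primer start) + 1 = 61 − 9 + 1 = 53 bp.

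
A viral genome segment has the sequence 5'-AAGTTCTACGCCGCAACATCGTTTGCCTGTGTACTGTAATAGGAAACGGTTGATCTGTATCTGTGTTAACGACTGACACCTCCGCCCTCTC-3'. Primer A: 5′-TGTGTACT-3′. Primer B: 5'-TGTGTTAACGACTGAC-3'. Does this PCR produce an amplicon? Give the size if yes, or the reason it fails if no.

No product — both primers anneal to the same strand and extend in the same direction.

Primer A (TGTGTACT) matches the top strand at positions 28–35 (3' end points downstream).
Primer B (TGTGTTAACGACTGAC) also matches the top strand directly, at positions 62–77 — its reverse complement GTCAGTCGTTAACACA is not present.
Both primers anneal to the bottom strand with 3' ends pointing the same way, so neither can prime synthesis back toward the other.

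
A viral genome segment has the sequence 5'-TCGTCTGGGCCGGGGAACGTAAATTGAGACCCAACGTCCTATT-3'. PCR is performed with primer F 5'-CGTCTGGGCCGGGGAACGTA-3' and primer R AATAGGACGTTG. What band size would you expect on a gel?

42 bp

Scanning the template, CGTCTGGGCCGGGGAACGTA occurs at positions 2–21; this primer anneals to the bottom strand there with its 3' end pointing downstream.
The reverse primer's reverse complement is CAACGTCCTATT, which matches the template at positions 32–43.
Product length = (reverse-primer end) − (forward-primer start) + 1 = 43 − 2 + 1 = 42 bp.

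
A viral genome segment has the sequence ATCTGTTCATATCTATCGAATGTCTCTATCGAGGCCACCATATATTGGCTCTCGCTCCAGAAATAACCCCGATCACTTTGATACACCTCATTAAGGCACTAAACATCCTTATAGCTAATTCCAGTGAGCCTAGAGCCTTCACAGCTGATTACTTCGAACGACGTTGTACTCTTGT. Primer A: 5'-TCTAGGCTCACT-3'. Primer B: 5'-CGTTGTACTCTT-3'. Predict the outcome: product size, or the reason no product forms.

No product — the primers' 3' ends point away from each other.

Primer A (TCTAGGCTCACT) has reverse complement AGTGAGCCTAGA, which matches the top strand at positions 123–134; primer A anneals to the top strand there with its 3' end pointing upstream toward position 123.
Primer B (CGTTGTACTCTT) matches the top strand directly at positions 162–173; it anneals to the bottom strand with its 3' end pointing downstream toward position 173.
The 3' ends diverge (primer A extends toward position 1, primer B toward position 175), so the primers never converge on a shared product.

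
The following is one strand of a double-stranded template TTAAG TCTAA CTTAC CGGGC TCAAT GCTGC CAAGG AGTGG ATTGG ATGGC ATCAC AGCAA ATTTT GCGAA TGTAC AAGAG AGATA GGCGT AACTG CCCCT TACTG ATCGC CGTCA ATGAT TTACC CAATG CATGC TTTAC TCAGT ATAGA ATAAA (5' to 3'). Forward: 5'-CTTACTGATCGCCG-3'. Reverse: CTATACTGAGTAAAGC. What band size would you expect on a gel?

51 bp

Forward primer CTTACTGATCGCCG is found on the top strand at positions 99–112.
The reverse primer's reverse complement is GCTTTACTCAGTATAG, which matches the template at positions 134–149.
The product runs from position 99 to position 149, so its length is 149 − 99 + 1 = 51 bp.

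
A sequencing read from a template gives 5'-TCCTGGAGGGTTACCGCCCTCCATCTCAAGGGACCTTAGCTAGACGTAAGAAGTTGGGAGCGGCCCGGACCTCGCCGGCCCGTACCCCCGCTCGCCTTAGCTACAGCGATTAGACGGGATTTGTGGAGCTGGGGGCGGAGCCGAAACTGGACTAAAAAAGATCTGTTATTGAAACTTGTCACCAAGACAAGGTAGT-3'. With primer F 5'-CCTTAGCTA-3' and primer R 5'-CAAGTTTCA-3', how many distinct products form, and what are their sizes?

The forward primer CCTTAGCTA matches the top strand at positions 34–42, 95–103.
The reverse primer's reverse complement is TGAAACTTG, matching at positions 170–178.
Each forward site pairs with the reverse site to give a product ending at position 178: sizes 145, 84 bp.

Two products: 145 bp, 84 bp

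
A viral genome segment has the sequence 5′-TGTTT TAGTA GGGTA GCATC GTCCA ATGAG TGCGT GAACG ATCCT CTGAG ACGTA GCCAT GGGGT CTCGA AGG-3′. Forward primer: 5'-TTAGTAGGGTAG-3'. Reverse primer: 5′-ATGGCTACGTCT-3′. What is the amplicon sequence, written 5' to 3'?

The forward primer matches the template at positions 5–16.
The reverse primer's reverse complement is AGACGTAGCCAT, which matches the template at positions 49–60.
The product is the template from position 5 through 60 (56 bp).

5'-TTAGTAGGGTAGCATCGTCCAATGAGTGCGTGAACGATCCTCTGAGACGTAGCCAT-3'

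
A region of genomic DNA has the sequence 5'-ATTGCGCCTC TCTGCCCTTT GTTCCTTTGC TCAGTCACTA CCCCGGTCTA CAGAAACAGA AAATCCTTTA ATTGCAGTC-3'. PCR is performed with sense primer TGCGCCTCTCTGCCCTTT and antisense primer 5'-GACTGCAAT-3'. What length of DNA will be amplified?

The forward primer matches the template at positions 3–20.
Reverse complement of the reverse primer: ATTGCAGTC. This occurs on the top strand at positions 71–79.
The product runs from position 3 to position 79, so its length is 79 − 3 + 1 = 77 bp.

77 bp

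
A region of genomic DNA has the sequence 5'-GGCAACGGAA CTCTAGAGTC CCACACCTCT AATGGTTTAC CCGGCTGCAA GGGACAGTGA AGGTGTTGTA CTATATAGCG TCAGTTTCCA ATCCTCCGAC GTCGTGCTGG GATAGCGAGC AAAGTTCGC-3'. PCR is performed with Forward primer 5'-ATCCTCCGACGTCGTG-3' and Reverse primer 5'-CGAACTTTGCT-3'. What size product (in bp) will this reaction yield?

Scanning the template, ATCCTCCGACGTCGTG occurs at positions 91–106; this primer anneals to the bottom strand there with its 3' end pointing downstream.
Reverse complement of the reverse primer: AGCAAAGTTCG. This occurs on the top strand at positions 118–128.
The product runs from position 91 to position 128, so its length is 128 − 91 + 1 = 38 bp.

38 bp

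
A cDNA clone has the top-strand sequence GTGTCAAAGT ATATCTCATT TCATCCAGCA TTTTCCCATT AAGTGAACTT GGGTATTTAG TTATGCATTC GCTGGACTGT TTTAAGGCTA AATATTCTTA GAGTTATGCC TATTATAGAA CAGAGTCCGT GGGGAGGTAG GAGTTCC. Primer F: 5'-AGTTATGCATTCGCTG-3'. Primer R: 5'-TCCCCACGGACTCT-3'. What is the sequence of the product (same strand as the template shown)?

Forward primer AGTTATGCATTCGCTG is found on the top strand at positions 59–74.
Taking the reverse complement of TCCCCACGGACTCT gives AGAGTCCGTGGGGA, found at positions 122–135 on the template; the primer anneals here to the top strand with its 3' end pointing upstream.
The product is the template from position 59 through 135 (77 bp).

5'-AGTTATGCATTCGCTGGACTGTTTTAAGGCTAAATATTCTTAGAGTTATGCCTATTATAGAACAGAGTCCGTGGGGA-3'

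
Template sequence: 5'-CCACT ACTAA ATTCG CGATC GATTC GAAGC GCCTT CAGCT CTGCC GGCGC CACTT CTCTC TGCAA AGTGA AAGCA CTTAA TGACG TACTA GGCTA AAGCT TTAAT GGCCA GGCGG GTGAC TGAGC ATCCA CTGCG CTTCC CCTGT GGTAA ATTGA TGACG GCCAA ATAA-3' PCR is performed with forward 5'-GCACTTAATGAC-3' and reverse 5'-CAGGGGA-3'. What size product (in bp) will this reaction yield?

72 bp

Forward primer GCACTTAATGAC is found on the top strand at positions 73–84.
Taking the reverse complement of CAGGGGA gives TCCCCTG, found at positions 138–144 on the template; the primer anneals here to the top strand with its 3' end pointing upstream.
The product runs from position 73 to position 144, so its length is 144 − 73 + 1 = 72 bp.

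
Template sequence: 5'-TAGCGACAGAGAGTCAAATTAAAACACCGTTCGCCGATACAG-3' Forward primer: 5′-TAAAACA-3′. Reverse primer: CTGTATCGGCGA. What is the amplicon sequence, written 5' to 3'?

Forward primer TAAAACA is found on the top strand at positions 20–26.
Reverse complement of the reverse primer: TCGCCGATACAG. This occurs on the top strand at positions 31–42.
The product is the template from position 20 through 42 (23 bp).

5'-TAAAACACCGTTCGCCGATACAG-3'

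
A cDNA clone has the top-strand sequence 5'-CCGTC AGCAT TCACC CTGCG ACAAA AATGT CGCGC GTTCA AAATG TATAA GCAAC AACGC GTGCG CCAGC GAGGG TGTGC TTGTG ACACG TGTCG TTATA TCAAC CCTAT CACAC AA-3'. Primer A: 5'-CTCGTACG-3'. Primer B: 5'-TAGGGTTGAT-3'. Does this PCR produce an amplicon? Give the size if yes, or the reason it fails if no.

No product — primer A has no binding site in the template.

Primer A (CTCGTACG) does not match the top strand, and its reverse complement CGTACGAG does not match either.
With no annealing site for primer A, no amplification occurs.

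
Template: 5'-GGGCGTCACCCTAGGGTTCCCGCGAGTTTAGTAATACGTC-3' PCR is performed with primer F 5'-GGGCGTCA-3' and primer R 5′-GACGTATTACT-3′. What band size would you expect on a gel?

The forward primer matches the template at positions 1–8.
Taking the reverse complement of GACGTATTACT gives AGTAATACGTC, found at positions 30–40 on the template; the primer anneals here to the top strand with its 3' end pointing upstream.
Product length = (reverse-primer end) − (forward-primer start) + 1 = 40 − 1 + 1 = 40 bp.

40 bp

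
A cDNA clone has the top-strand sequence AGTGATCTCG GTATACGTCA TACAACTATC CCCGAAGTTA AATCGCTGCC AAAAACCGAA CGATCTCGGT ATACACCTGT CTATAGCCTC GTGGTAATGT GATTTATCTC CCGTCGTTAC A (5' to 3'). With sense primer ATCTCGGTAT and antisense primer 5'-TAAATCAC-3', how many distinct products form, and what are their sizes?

The forward primer ATCTCGGTAT matches the top strand at positions 5–14, 63–72.
The reverse primer's reverse complement is GTGATTTA, matching at positions 99–106.
Each forward site pairs with the reverse site to give a product ending at position 106: sizes 102, 44 bp.

Two products: 102 bp, 44 bp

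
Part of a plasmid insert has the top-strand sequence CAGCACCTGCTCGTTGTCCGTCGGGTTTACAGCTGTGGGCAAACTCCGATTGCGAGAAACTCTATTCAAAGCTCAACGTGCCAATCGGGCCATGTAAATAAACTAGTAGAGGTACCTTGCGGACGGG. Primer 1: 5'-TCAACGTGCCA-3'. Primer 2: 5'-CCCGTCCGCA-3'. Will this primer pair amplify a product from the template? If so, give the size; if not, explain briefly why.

Yes — a 55 bp product.

Primer 1 (TCAACGTGCCA) matches the top strand at positions 73–83; it acts as a forward primer.
Primer 2's reverse complement is TGCGGACGGG, matching the top strand at positions 118–127; it acts as a reverse primer.
The 3' ends face each other across positions 73–127, giving a 55 bp product.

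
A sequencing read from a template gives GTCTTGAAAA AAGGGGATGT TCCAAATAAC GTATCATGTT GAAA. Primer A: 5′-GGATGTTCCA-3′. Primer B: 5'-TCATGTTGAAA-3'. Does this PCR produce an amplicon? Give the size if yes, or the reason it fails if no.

No product — both primers anneal to the same strand and extend in the same direction.

Primer A (GGATGTTCCA) matches the top strand at positions 15–24 (3' end points downstream).
Primer B (TCATGTTGAAA) also matches the top strand directly, at positions 34–44 — its reverse complement TTTCAACATGA is not present.
Both primers anneal to the bottom strand with 3' ends pointing the same way, so neither can prime synthesis back toward the other.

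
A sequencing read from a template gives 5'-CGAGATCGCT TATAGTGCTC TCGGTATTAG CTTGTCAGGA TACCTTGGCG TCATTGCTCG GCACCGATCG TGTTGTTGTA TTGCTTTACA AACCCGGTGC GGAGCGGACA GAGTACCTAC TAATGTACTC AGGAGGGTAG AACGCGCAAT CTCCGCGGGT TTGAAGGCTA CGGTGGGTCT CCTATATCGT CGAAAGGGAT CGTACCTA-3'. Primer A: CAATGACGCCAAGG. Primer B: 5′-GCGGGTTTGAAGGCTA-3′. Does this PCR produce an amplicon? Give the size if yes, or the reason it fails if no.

No product — the primers' 3' ends point away from each other.

Primer A (CAATGACGCCAAGG) has reverse complement CCTTGGCGTCATTG, which matches the top strand at positions 43–56; primer A anneals to the top strand there with its 3' end pointing upstream toward position 43.
Primer B (GCGGGTTTGAAGGCTA) matches the top strand directly at positions 155–170; it anneals to the bottom strand with its 3' end pointing downstream toward position 170.
The 3' ends diverge (primer A extends toward position 1, primer B toward position 208), so the primers never converge on a shared product.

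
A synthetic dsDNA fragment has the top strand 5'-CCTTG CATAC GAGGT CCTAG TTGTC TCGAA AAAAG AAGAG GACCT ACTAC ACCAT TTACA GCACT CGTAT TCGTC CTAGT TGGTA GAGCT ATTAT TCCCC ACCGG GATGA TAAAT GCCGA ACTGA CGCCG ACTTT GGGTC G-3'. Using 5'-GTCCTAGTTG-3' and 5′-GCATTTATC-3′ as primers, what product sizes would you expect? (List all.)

104 bp, 45 bp

The forward primer GTCCTAGTTG matches the top strand at positions 14–23, 73–82.
The reverse primer's reverse complement is GATAAATGC, matching at positions 109–117.
Each forward site pairs with the reverse site to give a product ending at position 117: sizes 104, 45 bp.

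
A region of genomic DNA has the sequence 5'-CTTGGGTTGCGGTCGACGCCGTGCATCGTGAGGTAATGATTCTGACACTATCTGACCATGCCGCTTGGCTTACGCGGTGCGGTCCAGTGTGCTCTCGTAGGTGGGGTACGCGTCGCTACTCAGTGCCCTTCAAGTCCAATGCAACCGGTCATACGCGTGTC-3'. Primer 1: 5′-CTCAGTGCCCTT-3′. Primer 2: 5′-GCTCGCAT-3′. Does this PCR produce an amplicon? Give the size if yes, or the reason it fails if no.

No product — primer 2 has no binding site in the template.

Primer 2 (GCTCGCAT) does not match the top strand, and its reverse complement ATGCGAGC does not match either.
With no annealing site for primer 2, no amplification occurs.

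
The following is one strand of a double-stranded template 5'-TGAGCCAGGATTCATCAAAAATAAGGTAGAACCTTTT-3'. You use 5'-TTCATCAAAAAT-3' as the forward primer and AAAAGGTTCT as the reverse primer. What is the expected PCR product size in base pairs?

27 bp

Scanning the template, TTCATCAAAAAT occurs at positions 11–22; this primer anneals to the bottom strand there with its 3' end pointing downstream.
Taking the reverse complement of AAAAGGTTCT gives AGAACCTTTT, found at positions 28–37 on the template; the primer anneals here to the top strand with its 3' end pointing upstream.
Amplicon spans positions 11–37: 27 bp.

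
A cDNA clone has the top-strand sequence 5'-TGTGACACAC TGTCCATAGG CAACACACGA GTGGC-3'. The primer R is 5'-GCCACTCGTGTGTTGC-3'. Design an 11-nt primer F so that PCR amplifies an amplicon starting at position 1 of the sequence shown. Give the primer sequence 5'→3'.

The reverse primer's reverse complement GCAACACACGAGTGGC matches the template at positions 20–35; the product starts at position 1.
The forward primer is identical to the top strand over positions 1–11: TGTGACACACT.

5'-TGTGACACACT-3'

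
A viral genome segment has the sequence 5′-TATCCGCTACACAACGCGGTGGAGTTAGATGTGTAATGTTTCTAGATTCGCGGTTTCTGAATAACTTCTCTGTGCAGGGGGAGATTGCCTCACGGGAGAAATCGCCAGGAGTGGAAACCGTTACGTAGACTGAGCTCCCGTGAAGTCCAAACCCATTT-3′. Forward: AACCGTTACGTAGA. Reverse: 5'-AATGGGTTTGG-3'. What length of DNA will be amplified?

42 bp

Scanning the template, AACCGTTACGTAGA occurs at positions 116–129; this primer anneals to the bottom strand there with its 3' end pointing downstream.
Reverse complement of the reverse primer: CCAAACCCATT. This occurs on the top strand at positions 147–157.
The product runs from position 116 to position 157, so its length is 157 − 116 + 1 = 42 bp.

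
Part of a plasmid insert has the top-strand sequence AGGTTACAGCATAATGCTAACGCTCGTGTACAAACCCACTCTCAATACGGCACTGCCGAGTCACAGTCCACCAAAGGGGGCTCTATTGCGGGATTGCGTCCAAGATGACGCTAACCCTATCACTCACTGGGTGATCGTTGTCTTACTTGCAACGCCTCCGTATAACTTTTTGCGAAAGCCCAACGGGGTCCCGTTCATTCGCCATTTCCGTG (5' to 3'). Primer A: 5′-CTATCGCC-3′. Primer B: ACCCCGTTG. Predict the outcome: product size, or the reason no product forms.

Primer A (CTATCGCC) does not match the top strand, and its reverse complement GGCGATAG does not match either.
With no annealing site for primer A, no amplification occurs.

No product — primer A has no binding site in the template.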